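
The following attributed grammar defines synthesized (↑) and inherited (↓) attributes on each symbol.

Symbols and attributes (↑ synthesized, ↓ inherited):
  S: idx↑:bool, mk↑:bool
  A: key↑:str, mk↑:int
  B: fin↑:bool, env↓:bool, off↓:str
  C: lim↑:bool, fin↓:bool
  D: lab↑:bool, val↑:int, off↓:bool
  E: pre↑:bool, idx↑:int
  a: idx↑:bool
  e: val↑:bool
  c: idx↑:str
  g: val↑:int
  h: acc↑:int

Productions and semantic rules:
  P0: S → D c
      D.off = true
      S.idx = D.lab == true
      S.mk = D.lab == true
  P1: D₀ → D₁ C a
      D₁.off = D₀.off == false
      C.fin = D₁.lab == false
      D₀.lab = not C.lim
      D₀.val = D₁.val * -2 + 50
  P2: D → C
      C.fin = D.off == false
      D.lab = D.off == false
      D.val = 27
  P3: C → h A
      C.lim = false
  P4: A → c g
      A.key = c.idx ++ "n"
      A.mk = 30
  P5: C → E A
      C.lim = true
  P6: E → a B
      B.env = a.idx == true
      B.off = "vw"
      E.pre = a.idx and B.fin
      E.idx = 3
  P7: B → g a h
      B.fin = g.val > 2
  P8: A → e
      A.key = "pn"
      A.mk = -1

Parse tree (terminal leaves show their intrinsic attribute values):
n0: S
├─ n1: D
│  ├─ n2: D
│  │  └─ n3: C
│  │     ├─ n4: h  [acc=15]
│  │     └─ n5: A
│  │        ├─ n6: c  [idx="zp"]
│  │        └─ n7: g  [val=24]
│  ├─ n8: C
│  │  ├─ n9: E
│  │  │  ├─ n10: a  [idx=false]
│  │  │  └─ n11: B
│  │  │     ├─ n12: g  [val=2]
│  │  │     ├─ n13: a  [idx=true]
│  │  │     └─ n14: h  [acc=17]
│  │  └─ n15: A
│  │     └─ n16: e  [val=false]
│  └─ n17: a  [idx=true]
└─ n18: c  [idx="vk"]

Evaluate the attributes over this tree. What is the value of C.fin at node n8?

1. n1.off = true  [true]
2. n2.off = false  [D₀.off == false]
3. n3.fin = true  [D.off == false]
4. n4.acc = 15  [terminal]
5. n6.idx = "zp"  [terminal]
6. n7.val = 24  [terminal]
7. n5.key = "zpn"  [c.idx ++ "n"]
8. n5.mk = 30  [30]
9. n3.lim = false  [false]
10. n2.lab = true  [D.off == false]
11. n2.val = 27  [27]
12. n8.fin = false  [D₁.lab == false]
13. n10.idx = false  [terminal]
14. n11.env = false  [a.idx == true]
15. n11.off = "vw"  ["vw"]
16. n12.val = 2  [terminal]
17. n13.idx = true  [terminal]
18. n14.acc = 17  [terminal]
19. n11.fin = false  [g.val > 2]
20. n9.pre = false  [a.idx and B.fin]
21. n9.idx = 3  [3]
22. n16.val = false  [terminal]
23. n15.key = "pn"  ["pn"]
24. n15.mk = -1  [-1]
25. n8.lim = true  [true]
26. n17.idx = true  [terminal]
27. n1.lab = false  [not C.lim]
28. n1.val = -4  [D₁.val * -2 + 50]
29. n18.idx = "vk"  [terminal]
30. n0.idx = false  [D.lab == true]
31. n0.mk = false  [D.lab == true]

false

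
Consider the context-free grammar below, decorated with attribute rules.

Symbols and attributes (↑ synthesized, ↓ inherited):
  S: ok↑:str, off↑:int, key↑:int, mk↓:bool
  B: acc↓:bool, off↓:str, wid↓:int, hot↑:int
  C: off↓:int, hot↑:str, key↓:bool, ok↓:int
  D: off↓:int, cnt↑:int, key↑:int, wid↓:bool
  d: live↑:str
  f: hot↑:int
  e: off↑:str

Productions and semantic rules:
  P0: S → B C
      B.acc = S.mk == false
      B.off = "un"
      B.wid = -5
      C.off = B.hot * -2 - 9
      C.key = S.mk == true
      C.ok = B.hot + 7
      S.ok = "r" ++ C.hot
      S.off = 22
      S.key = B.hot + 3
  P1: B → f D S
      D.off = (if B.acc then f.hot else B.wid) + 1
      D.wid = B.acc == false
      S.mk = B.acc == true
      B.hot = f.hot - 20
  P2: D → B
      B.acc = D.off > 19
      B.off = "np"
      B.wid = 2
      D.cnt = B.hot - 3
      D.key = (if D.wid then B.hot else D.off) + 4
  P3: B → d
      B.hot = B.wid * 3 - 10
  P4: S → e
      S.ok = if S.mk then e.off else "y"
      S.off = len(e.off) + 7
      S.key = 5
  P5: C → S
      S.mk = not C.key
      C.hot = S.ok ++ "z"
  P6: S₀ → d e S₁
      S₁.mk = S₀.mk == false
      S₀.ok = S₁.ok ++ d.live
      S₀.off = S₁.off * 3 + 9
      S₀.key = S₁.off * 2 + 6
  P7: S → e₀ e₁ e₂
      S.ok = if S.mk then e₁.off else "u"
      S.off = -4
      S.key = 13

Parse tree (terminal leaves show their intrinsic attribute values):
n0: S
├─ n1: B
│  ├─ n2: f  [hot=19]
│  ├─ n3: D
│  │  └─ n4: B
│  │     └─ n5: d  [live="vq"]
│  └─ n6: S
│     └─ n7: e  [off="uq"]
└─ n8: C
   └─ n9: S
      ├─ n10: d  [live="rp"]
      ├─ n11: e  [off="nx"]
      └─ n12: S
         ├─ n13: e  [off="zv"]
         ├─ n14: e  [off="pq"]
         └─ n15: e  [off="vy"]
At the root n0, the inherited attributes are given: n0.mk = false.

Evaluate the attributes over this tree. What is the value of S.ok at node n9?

"urp"

1. n0.mk = false  [given at root]
2. n1.acc = true  [S.mk == false]
3. n1.off = "un"  ["un"]
4. n1.wid = -5  [-5]
5. n2.hot = 19  [terminal]
6. n3.off = 20  [(if B.acc then f.hot else B.wid) + 1]
7. n3.wid = false  [B.acc == false]
8. n4.acc = true  [D.off > 19]
9. n4.off = "np"  ["np"]
10. n4.wid = 2  [2]
11. n5.live = "vq"  [terminal]
12. n4.hot = -4  [B.wid * 3 - 10]
13. n3.cnt = -7  [B.hot - 3]
14. n3.key = 24  [(if D.wid then B.hot else D.off) + 4]
15. n6.mk = true  [B.acc == true]
16. n7.off = "uq"  [terminal]
17. n6.ok = "uq"  [if S.mk then e.off else "y"]
18. n6.off = 9  [len(e.off) + 7]
19. n6.key = 5  [5]
20. n1.hot = -1  [f.hot - 20]
21. n8.off = -7  [B.hot * -2 - 9]
22. n8.key = false  [S.mk == true]
23. n8.ok = 6  [B.hot + 7]
24. n9.mk = true  [not C.key]
25. n10.live = "rp"  [terminal]
26. n11.off = "nx"  [terminal]
27. n12.mk = false  [S₀.mk == false]
28. n13.off = "zv"  [terminal]
29. n14.off = "pq"  [terminal]
30. n15.off = "vy"  [terminal]
31. n12.ok = "u"  [if S.mk then e₁.off else "u"]
32. n12.off = -4  [-4]
33. n12.key = 13  [13]
34. n9.ok = "urp"  [S₁.ok ++ d.live]
35. n9.off = -3  [S₁.off * 3 + 9]
36. n9.key = -2  [S₁.off * 2 + 6]
37. n8.hot = "urpz"  [S.ok ++ "z"]
38. n0.ok = "rurpz"  ["r" ++ C.hot]
39. n0.off = 22  [22]
40. n0.key = 2  [B.hot + 3]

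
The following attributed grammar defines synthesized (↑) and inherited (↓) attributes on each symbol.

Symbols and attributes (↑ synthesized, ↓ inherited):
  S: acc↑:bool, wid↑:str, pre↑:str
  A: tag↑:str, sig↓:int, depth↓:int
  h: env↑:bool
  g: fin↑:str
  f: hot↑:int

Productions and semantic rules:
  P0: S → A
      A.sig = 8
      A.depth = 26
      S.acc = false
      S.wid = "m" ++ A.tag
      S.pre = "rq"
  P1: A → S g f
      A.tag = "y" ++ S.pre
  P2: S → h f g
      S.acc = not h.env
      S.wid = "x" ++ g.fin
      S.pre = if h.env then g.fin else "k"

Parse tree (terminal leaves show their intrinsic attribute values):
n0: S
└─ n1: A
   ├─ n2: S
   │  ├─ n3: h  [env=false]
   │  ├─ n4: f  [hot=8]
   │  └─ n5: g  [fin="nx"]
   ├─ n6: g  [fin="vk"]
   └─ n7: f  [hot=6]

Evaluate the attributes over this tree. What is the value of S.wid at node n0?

1. n1.sig = 8  [8]
2. n1.depth = 26  [26]
3. n3.env = false  [terminal]
4. n4.hot = 8  [terminal]
5. n5.fin = "nx"  [terminal]
6. n2.acc = true  [not h.env]
7. n2.wid = "xnx"  ["x" ++ g.fin]
8. n2.pre = "k"  [if h.env then g.fin else "k"]
9. n6.fin = "vk"  [terminal]
10. n7.hot = 6  [terminal]
11. n1.tag = "yk"  ["y" ++ S.pre]
12. n0.acc = false  [false]
13. n0.wid = "myk"  ["m" ++ A.tag]
14. n0.pre = "rq"  ["rq"]

"myk"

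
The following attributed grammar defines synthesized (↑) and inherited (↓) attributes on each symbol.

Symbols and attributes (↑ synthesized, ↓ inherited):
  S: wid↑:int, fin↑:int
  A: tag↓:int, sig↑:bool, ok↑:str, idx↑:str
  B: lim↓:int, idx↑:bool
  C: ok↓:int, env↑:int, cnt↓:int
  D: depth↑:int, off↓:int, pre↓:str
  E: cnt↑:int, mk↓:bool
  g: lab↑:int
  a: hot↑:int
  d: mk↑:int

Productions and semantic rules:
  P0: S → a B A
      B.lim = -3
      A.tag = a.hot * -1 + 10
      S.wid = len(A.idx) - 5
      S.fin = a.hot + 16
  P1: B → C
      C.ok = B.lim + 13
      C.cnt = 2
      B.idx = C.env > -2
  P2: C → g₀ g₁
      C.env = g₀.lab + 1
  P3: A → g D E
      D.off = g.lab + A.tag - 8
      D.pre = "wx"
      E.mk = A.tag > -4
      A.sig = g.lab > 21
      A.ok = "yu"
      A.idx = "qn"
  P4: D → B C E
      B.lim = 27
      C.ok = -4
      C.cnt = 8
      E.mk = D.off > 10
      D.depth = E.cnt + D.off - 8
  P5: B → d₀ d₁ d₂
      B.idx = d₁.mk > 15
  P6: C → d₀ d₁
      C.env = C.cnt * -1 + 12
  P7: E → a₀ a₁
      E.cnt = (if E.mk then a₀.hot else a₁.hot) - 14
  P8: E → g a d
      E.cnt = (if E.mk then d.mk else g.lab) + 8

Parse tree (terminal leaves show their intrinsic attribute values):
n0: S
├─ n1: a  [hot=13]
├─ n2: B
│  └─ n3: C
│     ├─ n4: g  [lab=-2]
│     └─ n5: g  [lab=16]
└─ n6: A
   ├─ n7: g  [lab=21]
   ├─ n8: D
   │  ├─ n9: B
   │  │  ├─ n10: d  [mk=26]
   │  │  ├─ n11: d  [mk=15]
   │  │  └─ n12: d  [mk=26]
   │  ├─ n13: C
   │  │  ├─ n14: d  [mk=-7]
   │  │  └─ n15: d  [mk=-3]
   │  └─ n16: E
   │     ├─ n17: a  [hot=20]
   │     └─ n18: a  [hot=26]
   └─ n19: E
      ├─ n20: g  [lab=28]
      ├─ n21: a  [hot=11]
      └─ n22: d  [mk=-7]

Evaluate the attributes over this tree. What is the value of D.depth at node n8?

14

1. n1.hot = 13  [terminal]
2. n2.lim = -3  [-3]
3. n3.ok = 10  [B.lim + 13]
4. n3.cnt = 2  [2]
5. n4.lab = -2  [terminal]
6. n5.lab = 16  [terminal]
7. n3.env = -1  [g₀.lab + 1]
8. n2.idx = true  [C.env > -2]
9. n6.tag = -3  [a.hot * -1 + 10]
10. n7.lab = 21  [terminal]
11. n8.off = 10  [g.lab + A.tag - 8]
12. n8.pre = "wx"  ["wx"]
13. n9.lim = 27  [27]
14. n10.mk = 26  [terminal]
15. n11.mk = 15  [terminal]
16. n12.mk = 26  [terminal]
17. n9.idx = false  [d₁.mk > 15]
18. n13.ok = -4  [-4]
19. n13.cnt = 8  [8]
20. n14.mk = -7  [terminal]
21. n15.mk = -3  [terminal]
22. n13.env = 4  [C.cnt * -1 + 12]
23. n16.mk = false  [D.off > 10]
24. n17.hot = 20  [terminal]
25. n18.hot = 26  [terminal]
26. n16.cnt = 12  [(if E.mk then a₀.hot else a₁.hot) - 14]
27. n8.depth = 14  [E.cnt + D.off - 8]
28. n19.mk = true  [A.tag > -4]
29. n20.lab = 28  [terminal]
30. n21.hot = 11  [terminal]
31. n22.mk = -7  [terminal]
32. n19.cnt = 1  [(if E.mk then d.mk else g.lab) + 8]
33. n6.sig = false  [g.lab > 21]
34. n6.ok = "yu"  ["yu"]
35. n6.idx = "qn"  ["qn"]
36. n0.wid = -3  [len(A.idx) - 5]
37. n0.fin = 29  [a.hot + 16]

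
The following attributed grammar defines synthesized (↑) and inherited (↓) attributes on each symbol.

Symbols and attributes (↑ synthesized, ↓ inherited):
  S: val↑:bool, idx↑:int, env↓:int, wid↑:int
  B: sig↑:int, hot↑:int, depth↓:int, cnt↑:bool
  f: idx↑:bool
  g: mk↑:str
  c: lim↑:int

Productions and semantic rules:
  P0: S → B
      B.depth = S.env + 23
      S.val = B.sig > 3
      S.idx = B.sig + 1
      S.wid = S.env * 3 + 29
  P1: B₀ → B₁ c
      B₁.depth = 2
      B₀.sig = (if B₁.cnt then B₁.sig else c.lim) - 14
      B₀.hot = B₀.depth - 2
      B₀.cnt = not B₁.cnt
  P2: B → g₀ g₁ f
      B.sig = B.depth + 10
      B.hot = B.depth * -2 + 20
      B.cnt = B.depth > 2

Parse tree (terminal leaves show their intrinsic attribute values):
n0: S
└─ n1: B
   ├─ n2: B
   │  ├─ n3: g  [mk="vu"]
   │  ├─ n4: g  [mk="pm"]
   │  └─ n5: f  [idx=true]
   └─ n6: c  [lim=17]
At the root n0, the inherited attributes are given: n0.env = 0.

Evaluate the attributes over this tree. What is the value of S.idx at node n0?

1. n0.env = 0  [given at root]
2. n1.depth = 23  [S.env + 23]
3. n2.depth = 2  [2]
4. n3.mk = "vu"  [terminal]
5. n4.mk = "pm"  [terminal]
6. n5.idx = true  [terminal]
7. n2.sig = 12  [B.depth + 10]
8. n2.hot = 16  [B.depth * -2 + 20]
9. n2.cnt = false  [B.depth > 2]
10. n6.lim = 17  [terminal]
11. n1.sig = 3  [(if B₁.cnt then B₁.sig else c.lim) - 14]
12. n1.hot = 21  [B₀.depth - 2]
13. n1.cnt = true  [not B₁.cnt]
14. n0.val = false  [B.sig > 3]
15. n0.idx = 4  [B.sig + 1]
16. n0.wid = 29  [S.env * 3 + 29]

4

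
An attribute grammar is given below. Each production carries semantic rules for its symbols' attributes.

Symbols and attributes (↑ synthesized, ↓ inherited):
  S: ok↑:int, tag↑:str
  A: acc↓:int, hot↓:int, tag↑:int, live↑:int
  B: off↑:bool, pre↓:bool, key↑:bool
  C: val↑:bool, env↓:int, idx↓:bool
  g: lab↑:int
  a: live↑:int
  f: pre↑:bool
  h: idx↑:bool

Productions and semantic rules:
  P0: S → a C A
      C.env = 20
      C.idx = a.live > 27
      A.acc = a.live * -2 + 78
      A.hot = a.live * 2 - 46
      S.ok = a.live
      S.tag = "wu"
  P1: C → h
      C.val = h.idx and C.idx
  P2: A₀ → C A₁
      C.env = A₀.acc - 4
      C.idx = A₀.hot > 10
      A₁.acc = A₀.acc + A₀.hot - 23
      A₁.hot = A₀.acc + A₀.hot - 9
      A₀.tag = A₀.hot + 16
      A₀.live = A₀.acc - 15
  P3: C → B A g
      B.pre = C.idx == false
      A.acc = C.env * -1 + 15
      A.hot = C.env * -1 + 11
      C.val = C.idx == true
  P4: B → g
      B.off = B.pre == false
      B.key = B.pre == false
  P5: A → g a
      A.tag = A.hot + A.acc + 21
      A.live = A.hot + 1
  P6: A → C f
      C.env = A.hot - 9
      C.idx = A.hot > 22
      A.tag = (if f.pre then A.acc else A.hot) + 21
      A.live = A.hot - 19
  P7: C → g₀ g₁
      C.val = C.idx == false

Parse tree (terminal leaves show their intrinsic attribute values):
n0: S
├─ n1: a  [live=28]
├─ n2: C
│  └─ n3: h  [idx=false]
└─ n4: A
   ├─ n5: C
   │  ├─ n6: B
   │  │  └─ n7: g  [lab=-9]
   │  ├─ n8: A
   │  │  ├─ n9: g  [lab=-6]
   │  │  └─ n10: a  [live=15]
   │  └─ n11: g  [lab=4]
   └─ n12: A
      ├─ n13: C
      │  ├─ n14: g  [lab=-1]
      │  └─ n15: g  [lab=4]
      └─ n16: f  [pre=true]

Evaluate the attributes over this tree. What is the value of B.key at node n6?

false

1. n1.live = 28  [terminal]
2. n2.env = 20  [20]
3. n2.idx = true  [a.live > 27]
4. n3.idx = false  [terminal]
5. n2.val = false  [h.idx and C.idx]
6. n4.acc = 22  [a.live * -2 + 78]
7. n4.hot = 10  [a.live * 2 - 46]
8. n5.env = 18  [A₀.acc - 4]
9. n5.idx = false  [A₀.hot > 10]
10. n6.pre = true  [C.idx == false]
11. n7.lab = -9  [terminal]
12. n6.off = false  [B.pre == false]
13. n6.key = false  [B.pre == false]
14. n8.acc = -3  [C.env * -1 + 15]
15. n8.hot = -7  [C.env * -1 + 11]
16. n9.lab = -6  [terminal]
17. n10.live = 15  [terminal]
18. n8.tag = 11  [A.hot + A.acc + 21]
19. n8.live = -6  [A.hot + 1]
20. n11.lab = 4  [terminal]
21. n5.val = false  [C.idx == true]
22. n12.acc = 9  [A₀.acc + A₀.hot - 23]
23. n12.hot = 23  [A₀.acc + A₀.hot - 9]
24. n13.env = 14  [A.hot - 9]
25. n13.idx = true  [A.hot > 22]
26. n14.lab = -1  [terminal]
27. n15.lab = 4  [terminal]
28. n13.val = false  [C.idx == false]
29. n16.pre = true  [terminal]
30. n12.tag = 30  [(if f.pre then A.acc else A.hot) + 21]
31. n12.live = 4  [A.hot - 19]
32. n4.tag = 26  [A₀.hot + 16]
33. n4.live = 7  [A₀.acc - 15]
34. n0.ok = 28  [a.live]
35. n0.tag = "wu"  ["wu"]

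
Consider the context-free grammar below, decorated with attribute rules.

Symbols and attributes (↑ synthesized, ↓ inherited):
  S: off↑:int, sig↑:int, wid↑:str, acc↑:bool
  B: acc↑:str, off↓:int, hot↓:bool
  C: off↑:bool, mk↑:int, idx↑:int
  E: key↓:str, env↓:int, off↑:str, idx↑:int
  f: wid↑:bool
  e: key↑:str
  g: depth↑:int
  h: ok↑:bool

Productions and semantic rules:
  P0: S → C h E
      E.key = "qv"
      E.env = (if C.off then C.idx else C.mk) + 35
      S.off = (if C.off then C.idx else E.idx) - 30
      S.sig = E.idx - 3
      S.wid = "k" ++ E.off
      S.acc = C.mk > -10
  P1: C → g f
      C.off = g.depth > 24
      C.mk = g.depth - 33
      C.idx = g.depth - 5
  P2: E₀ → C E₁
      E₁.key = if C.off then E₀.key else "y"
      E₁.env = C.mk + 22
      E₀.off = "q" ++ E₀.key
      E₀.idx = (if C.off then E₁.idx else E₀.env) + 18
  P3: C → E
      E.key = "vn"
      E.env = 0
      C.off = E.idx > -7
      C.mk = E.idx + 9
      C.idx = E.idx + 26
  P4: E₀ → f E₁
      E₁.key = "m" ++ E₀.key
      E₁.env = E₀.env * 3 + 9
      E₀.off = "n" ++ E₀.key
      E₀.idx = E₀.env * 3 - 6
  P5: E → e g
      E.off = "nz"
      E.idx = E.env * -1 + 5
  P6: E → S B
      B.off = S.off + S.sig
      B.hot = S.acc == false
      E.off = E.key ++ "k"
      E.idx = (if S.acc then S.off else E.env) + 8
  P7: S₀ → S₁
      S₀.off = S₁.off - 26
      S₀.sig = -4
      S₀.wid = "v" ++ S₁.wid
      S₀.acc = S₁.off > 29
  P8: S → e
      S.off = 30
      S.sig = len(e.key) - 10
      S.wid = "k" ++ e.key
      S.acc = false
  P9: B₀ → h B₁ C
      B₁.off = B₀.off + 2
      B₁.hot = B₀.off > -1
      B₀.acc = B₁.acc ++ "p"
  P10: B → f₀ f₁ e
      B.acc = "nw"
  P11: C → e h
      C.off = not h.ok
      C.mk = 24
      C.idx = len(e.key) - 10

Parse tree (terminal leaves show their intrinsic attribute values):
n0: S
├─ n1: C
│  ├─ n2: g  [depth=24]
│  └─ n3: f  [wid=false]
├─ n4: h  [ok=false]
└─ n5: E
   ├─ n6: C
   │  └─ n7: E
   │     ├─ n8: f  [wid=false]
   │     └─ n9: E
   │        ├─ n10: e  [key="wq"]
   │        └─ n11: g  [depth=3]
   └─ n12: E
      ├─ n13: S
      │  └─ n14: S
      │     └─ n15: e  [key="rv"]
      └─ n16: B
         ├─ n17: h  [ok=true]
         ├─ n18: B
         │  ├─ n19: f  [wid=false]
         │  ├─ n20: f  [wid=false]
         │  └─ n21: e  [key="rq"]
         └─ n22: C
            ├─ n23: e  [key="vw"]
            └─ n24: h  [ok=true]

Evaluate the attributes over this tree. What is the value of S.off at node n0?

0

1. n2.depth = 24  [terminal]
2. n3.wid = false  [terminal]
3. n1.off = false  [g.depth > 24]
4. n1.mk = -9  [g.depth - 33]
5. n1.idx = 19  [g.depth - 5]
6. n4.ok = false  [terminal]
7. n5.key = "qv"  ["qv"]
8. n5.env = 26  [(if C.off then C.idx else C.mk) + 35]
9. n7.key = "vn"  ["vn"]
10. n7.env = 0  [0]
11. n8.wid = false  [terminal]
12. n9.key = "mvn"  ["m" ++ E₀.key]
13. n9.env = 9  [E₀.env * 3 + 9]
14. n10.key = "wq"  [terminal]
15. n11.depth = 3  [terminal]
16. n9.off = "nz"  ["nz"]
17. n9.idx = -4  [E.env * -1 + 5]
18. n7.off = "nvn"  ["n" ++ E₀.key]
19. n7.idx = -6  [E₀.env * 3 - 6]
20. n6.off = true  [E.idx > -7]
21. n6.mk = 3  [E.idx + 9]
22. n6.idx = 20  [E.idx + 26]
23. n12.key = "qv"  [if C.off then E₀.key else "y"]
24. n12.env = 25  [C.mk + 22]
25. n15.key = "rv"  [terminal]
26. n14.off = 30  [30]
27. n14.sig = -8  [len(e.key) - 10]
28. n14.wid = "krv"  ["k" ++ e.key]
29. n14.acc = false  [false]
30. n13.off = 4  [S₁.off - 26]
31. n13.sig = -4  [-4]
32. n13.wid = "vkrv"  ["v" ++ S₁.wid]
33. n13.acc = true  [S₁.off > 29]
34. n16.off = 0  [S.off + S.sig]
35. n16.hot = false  [S.acc == false]
36. n17.ok = true  [terminal]
37. n18.off = 2  [B₀.off + 2]
38. n18.hot = true  [B₀.off > -1]
39. n19.wid = false  [terminal]
40. n20.wid = false  [terminal]
41. n21.key = "rq"  [terminal]
42. n18.acc = "nw"  ["nw"]
43. n23.key = "vw"  [terminal]
44. n24.ok = true  [terminal]
45. n22.off = false  [not h.ok]
46. n22.mk = 24  [24]
47. n22.idx = -8  [len(e.key) - 10]
48. n16.acc = "nwp"  [B₁.acc ++ "p"]
49. n12.off = "qvk"  [E.key ++ "k"]
50. n12.idx = 12  [(if S.acc then S.off else E.env) + 8]
51. n5.off = "qqv"  ["q" ++ E₀.key]
52. n5.idx = 30  [(if C.off then E₁.idx else E₀.env) + 18]
53. n0.off = 0  [(if C.off then C.idx else E.idx) - 30]
54. n0.sig = 27  [E.idx - 3]
55. n0.wid = "kqqv"  ["k" ++ E.off]
56. n0.acc = true  [C.mk > -10]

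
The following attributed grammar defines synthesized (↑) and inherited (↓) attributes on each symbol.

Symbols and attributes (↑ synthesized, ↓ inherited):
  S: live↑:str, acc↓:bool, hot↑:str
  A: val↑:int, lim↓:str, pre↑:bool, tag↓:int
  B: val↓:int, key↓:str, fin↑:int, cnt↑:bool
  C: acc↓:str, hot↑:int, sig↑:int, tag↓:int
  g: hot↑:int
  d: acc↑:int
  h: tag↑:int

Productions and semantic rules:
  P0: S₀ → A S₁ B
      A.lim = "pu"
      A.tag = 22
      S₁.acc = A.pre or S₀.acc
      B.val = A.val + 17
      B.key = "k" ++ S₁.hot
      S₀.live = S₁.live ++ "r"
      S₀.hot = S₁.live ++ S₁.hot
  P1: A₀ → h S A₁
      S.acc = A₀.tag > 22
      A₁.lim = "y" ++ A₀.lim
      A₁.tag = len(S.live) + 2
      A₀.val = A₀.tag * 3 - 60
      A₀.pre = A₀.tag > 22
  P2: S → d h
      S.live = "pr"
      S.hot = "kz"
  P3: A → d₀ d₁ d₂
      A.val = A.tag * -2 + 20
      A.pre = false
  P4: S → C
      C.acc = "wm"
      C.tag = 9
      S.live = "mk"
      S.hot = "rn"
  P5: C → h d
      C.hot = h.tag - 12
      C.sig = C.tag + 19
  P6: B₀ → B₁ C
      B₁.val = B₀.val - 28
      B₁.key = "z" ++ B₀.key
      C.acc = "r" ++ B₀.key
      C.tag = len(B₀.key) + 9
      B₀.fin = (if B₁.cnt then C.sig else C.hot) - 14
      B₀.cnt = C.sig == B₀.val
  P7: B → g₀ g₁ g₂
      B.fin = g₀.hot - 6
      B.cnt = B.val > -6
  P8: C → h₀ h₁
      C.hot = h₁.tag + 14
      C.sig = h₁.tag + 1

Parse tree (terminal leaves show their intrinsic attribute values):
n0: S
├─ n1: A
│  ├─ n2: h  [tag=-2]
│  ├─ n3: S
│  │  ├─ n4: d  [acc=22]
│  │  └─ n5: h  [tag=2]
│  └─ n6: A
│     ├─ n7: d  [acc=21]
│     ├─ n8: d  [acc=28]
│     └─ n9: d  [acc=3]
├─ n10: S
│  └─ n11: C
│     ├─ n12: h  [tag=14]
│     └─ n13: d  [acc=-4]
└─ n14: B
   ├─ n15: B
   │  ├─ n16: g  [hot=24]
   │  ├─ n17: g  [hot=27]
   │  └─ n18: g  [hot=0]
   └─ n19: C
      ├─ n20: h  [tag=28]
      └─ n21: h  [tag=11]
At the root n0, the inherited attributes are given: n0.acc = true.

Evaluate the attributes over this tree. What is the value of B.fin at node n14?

-2

1. n0.acc = true  [given at root]
2. n1.lim = "pu"  ["pu"]
3. n1.tag = 22  [22]
4. n2.tag = -2  [terminal]
5. n3.acc = false  [A₀.tag > 22]
6. n4.acc = 22  [terminal]
7. n5.tag = 2  [terminal]
8. n3.live = "pr"  ["pr"]
9. n3.hot = "kz"  ["kz"]
10. n6.lim = "ypu"  ["y" ++ A₀.lim]
11. n6.tag = 4  [len(S.live) + 2]
12. n7.acc = 21  [terminal]
13. n8.acc = 28  [terminal]
14. n9.acc = 3  [terminal]
15. n6.val = 12  [A.tag * -2 + 20]
16. n6.pre = false  [false]
17. n1.val = 6  [A₀.tag * 3 - 60]
18. n1.pre = false  [A₀.tag > 22]
19. n10.acc = true  [A.pre or S₀.acc]
20. n11.acc = "wm"  ["wm"]
21. n11.tag = 9  [9]
22. n12.tag = 14  [terminal]
23. n13.acc = -4  [terminal]
24. n11.hot = 2  [h.tag - 12]
25. n11.sig = 28  [C.tag + 19]
26. n10.live = "mk"  ["mk"]
27. n10.hot = "rn"  ["rn"]
28. n14.val = 23  [A.val + 17]
29. n14.key = "krn"  ["k" ++ S₁.hot]
30. n15.val = -5  [B₀.val - 28]
31. n15.key = "zkrn"  ["z" ++ B₀.key]
32. n16.hot = 24  [terminal]
33. n17.hot = 27  [terminal]
34. n18.hot = 0  [terminal]
35. n15.fin = 18  [g₀.hot - 6]
36. n15.cnt = true  [B.val > -6]
37. n19.acc = "rkrn"  ["r" ++ B₀.key]
38. n19.tag = 12  [len(B₀.key) + 9]
39. n20.tag = 28  [terminal]
40. n21.tag = 11  [terminal]
41. n19.hot = 25  [h₁.tag + 14]
42. n19.sig = 12  [h₁.tag + 1]
43. n14.fin = -2  [(if B₁.cnt then C.sig else C.hot) - 14]
44. n14.cnt = false  [C.sig == B₀.val]
45. n0.live = "mkr"  [S₁.live ++ "r"]
46. n0.hot = "mkrn"  [S₁.live ++ S₁.hot]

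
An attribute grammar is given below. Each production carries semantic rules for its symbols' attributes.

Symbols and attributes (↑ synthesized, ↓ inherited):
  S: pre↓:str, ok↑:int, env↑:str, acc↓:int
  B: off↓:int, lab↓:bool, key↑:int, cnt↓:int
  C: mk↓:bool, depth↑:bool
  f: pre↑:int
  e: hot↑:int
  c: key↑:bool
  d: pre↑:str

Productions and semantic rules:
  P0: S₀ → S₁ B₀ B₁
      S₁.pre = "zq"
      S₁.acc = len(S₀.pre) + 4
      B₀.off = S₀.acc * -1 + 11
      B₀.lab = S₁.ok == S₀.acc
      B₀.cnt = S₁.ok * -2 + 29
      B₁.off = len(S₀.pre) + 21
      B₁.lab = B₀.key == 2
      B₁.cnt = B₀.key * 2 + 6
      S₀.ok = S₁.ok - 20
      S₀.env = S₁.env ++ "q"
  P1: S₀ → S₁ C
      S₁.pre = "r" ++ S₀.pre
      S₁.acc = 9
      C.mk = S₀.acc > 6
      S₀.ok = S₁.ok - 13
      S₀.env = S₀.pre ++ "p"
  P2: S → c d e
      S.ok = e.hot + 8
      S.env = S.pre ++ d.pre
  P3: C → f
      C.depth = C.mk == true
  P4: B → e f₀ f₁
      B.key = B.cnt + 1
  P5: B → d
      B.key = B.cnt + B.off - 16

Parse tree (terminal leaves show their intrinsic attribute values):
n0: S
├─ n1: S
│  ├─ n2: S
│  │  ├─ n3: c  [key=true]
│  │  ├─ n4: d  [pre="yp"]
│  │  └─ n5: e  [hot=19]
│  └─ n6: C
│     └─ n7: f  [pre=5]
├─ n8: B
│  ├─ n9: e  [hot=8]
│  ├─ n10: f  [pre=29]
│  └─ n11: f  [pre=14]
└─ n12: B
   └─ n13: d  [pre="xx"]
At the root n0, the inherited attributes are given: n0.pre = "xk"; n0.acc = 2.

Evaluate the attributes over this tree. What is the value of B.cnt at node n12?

1. n0.pre = "xk"  [given at root]
2. n0.acc = 2  [given at root]
3. n1.pre = "zq"  ["zq"]
4. n1.acc = 6  [len(S₀.pre) + 4]
5. n2.pre = "rzq"  ["r" ++ S₀.pre]
6. n2.acc = 9  [9]
7. n3.key = true  [terminal]
8. n4.pre = "yp"  [terminal]
9. n5.hot = 19  [terminal]
10. n2.ok = 27  [e.hot + 8]
11. n2.env = "rzqyp"  [S.pre ++ d.pre]
12. n6.mk = false  [S₀.acc > 6]
13. n7.pre = 5  [terminal]
14. n6.depth = false  [C.mk == true]
15. n1.ok = 14  [S₁.ok - 13]
16. n1.env = "zqp"  [S₀.pre ++ "p"]
17. n8.off = 9  [S₀.acc * -1 + 11]
18. n8.lab = false  [S₁.ok == S₀.acc]
19. n8.cnt = 1  [S₁.ok * -2 + 29]
20. n9.hot = 8  [terminal]
21. n10.pre = 29  [terminal]
22. n11.pre = 14  [terminal]
23. n8.key = 2  [B.cnt + 1]
24. n12.off = 23  [len(S₀.pre) + 21]
25. n12.lab = true  [B₀.key == 2]
26. n12.cnt = 10  [B₀.key * 2 + 6]
27. n13.pre = "xx"  [terminal]
28. n12.key = 17  [B.cnt + B.off - 16]
29. n0.ok = -6  [S₁.ok - 20]
30. n0.env = "zqpq"  [S₁.env ++ "q"]

10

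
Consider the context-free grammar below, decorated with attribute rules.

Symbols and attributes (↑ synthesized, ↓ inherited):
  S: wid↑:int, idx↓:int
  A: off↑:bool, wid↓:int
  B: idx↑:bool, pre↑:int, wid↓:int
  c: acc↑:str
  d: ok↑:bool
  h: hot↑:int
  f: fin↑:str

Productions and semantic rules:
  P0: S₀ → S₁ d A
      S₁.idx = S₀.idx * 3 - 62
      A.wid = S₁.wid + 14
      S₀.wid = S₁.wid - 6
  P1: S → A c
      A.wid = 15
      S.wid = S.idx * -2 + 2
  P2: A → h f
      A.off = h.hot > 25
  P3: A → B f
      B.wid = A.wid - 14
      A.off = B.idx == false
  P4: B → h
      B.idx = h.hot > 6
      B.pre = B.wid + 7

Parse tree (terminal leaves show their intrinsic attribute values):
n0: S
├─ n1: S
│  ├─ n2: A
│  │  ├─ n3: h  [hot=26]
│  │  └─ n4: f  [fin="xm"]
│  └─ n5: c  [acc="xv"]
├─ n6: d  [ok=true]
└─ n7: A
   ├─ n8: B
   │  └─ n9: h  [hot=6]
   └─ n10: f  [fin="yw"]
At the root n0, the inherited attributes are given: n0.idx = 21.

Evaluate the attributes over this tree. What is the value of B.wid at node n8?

1. n0.idx = 21  [given at root]
2. n1.idx = 1  [S₀.idx * 3 - 62]
3. n2.wid = 15  [15]
4. n3.hot = 26  [terminal]
5. n4.fin = "xm"  [terminal]
6. n2.off = true  [h.hot > 25]
7. n5.acc = "xv"  [terminal]
8. n1.wid = 0  [S.idx * -2 + 2]
9. n6.ok = true  [terminal]
10. n7.wid = 14  [S₁.wid + 14]
11. n8.wid = 0  [A.wid - 14]
12. n9.hot = 6  [terminal]
13. n8.idx = false  [h.hot > 6]
14. n8.pre = 7  [B.wid + 7]
15. n10.fin = "yw"  [terminal]
16. n7.off = true  [B.idx == false]
17. n0.wid = -6  [S₁.wid - 6]

0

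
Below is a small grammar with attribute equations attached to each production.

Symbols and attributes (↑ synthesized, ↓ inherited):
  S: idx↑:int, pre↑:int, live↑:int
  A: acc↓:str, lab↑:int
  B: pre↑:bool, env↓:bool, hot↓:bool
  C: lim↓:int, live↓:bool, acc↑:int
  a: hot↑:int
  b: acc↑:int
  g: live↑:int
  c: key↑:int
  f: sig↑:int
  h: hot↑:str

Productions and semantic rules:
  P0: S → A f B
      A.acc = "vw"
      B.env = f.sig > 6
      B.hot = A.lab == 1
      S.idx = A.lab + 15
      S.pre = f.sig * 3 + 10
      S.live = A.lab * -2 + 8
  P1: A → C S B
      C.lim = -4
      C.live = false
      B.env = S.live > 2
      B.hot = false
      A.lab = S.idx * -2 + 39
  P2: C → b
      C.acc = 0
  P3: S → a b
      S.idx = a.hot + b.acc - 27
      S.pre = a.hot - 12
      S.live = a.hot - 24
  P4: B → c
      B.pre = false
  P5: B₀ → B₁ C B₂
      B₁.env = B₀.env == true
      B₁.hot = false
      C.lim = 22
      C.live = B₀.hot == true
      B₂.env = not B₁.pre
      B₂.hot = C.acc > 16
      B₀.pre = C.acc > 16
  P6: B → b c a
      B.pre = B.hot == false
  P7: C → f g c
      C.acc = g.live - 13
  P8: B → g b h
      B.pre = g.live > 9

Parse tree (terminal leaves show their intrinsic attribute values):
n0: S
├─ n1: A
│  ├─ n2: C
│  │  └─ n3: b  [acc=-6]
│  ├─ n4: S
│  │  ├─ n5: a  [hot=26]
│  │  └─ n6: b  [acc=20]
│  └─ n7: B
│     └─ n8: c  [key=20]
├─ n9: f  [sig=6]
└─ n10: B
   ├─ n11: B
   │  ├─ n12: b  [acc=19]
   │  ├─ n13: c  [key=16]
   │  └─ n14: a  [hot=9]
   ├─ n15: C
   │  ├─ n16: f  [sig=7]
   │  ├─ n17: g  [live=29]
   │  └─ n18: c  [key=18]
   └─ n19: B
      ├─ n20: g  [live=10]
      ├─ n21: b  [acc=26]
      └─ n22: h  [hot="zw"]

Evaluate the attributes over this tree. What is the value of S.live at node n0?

1. n1.acc = "vw"  ["vw"]
2. n2.lim = -4  [-4]
3. n2.live = false  [false]
4. n3.acc = -6  [terminal]
5. n2.acc = 0  [0]
6. n5.hot = 26  [terminal]
7. n6.acc = 20  [terminal]
8. n4.idx = 19  [a.hot + b.acc - 27]
9. n4.pre = 14  [a.hot - 12]
10. n4.live = 2  [a.hot - 24]
11. n7.env = false  [S.live > 2]
12. n7.hot = false  [false]
13. n8.key = 20  [terminal]
14. n7.pre = false  [false]
15. n1.lab = 1  [S.idx * -2 + 39]
16. n9.sig = 6  [terminal]
17. n10.env = false  [f.sig > 6]
18. n10.hot = true  [A.lab == 1]
19. n11.env = false  [B₀.env == true]
20. n11.hot = false  [false]
21. n12.acc = 19  [terminal]
22. n13.key = 16  [terminal]
23. n14.hot = 9  [terminal]
24. n11.pre = true  [B.hot == false]
25. n15.lim = 22  [22]
26. n15.live = true  [B₀.hot == true]
27. n16.sig = 7  [terminal]
28. n17.live = 29  [terminal]
29. n18.key = 18  [terminal]
30. n15.acc = 16  [g.live - 13]
31. n19.env = false  [not B₁.pre]
32. n19.hot = false  [C.acc > 16]
33. n20.live = 10  [terminal]
34. n21.acc = 26  [terminal]
35. n22.hot = "zw"  [terminal]
36. n19.pre = true  [g.live > 9]
37. n10.pre = false  [C.acc > 16]
38. n0.idx = 16  [A.lab + 15]
39. n0.pre = 28  [f.sig * 3 + 10]
40. n0.live = 6  [A.lab * -2 + 8]

6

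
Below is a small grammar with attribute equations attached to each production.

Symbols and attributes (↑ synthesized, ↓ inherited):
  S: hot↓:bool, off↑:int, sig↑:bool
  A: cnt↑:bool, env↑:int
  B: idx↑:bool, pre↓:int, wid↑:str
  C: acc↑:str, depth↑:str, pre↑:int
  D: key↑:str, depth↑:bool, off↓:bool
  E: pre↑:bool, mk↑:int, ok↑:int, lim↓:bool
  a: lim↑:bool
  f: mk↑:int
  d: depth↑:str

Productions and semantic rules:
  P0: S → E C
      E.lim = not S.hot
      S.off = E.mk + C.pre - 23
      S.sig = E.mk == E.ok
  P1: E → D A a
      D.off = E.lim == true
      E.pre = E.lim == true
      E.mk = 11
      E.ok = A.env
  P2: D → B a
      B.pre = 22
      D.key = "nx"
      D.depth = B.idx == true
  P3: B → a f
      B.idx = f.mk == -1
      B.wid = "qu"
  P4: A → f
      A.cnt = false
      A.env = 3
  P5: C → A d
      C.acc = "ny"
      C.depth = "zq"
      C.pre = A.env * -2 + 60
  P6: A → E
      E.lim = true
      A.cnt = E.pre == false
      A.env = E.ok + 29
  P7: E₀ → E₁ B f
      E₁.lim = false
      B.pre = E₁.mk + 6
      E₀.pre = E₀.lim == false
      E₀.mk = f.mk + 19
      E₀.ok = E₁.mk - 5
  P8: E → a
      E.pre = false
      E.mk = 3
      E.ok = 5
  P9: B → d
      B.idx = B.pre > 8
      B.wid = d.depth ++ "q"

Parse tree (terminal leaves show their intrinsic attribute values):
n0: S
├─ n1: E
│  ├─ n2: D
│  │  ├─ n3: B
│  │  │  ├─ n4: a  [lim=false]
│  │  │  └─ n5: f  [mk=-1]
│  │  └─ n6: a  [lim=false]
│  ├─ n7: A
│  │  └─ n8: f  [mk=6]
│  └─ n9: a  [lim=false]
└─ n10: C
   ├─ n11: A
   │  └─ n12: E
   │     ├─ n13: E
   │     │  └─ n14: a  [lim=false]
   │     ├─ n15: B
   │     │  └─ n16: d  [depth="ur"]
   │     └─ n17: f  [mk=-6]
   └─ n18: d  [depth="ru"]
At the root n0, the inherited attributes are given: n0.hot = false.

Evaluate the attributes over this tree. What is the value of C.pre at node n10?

1. n0.hot = false  [given at root]
2. n1.lim = true  [not S.hot]
3. n2.off = true  [E.lim == true]
4. n3.pre = 22  [22]
5. n4.lim = false  [terminal]
6. n5.mk = -1  [terminal]
7. n3.idx = true  [f.mk == -1]
8. n3.wid = "qu"  ["qu"]
9. n6.lim = false  [terminal]
10. n2.key = "nx"  ["nx"]
11. n2.depth = true  [B.idx == true]
12. n8.mk = 6  [terminal]
13. n7.cnt = false  [false]
14. n7.env = 3  [3]
15. n9.lim = false  [terminal]
16. n1.pre = true  [E.lim == true]
17. n1.mk = 11  [11]
18. n1.ok = 3  [A.env]
19. n12.lim = true  [true]
20. n13.lim = false  [false]
21. n14.lim = false  [terminal]
22. n13.pre = false  [false]
23. n13.mk = 3  [3]
24. n13.ok = 5  [5]
25. n15.pre = 9  [E₁.mk + 6]
26. n16.depth = "ur"  [terminal]
27. n15.idx = true  [B.pre > 8]
28. n15.wid = "urq"  [d.depth ++ "q"]
29. n17.mk = -6  [terminal]
30. n12.pre = false  [E₀.lim == false]
31. n12.mk = 13  [f.mk + 19]
32. n12.ok = -2  [E₁.mk - 5]
33. n11.cnt = true  [E.pre == false]
34. n11.env = 27  [E.ok + 29]
35. n18.depth = "ru"  [terminal]
36. n10.acc = "ny"  ["ny"]
37. n10.depth = "zq"  ["zq"]
38. n10.pre = 6  [A.env * -2 + 60]
39. n0.off = -6  [E.mk + C.pre - 23]
40. n0.sig = false  [E.mk == E.ok]

6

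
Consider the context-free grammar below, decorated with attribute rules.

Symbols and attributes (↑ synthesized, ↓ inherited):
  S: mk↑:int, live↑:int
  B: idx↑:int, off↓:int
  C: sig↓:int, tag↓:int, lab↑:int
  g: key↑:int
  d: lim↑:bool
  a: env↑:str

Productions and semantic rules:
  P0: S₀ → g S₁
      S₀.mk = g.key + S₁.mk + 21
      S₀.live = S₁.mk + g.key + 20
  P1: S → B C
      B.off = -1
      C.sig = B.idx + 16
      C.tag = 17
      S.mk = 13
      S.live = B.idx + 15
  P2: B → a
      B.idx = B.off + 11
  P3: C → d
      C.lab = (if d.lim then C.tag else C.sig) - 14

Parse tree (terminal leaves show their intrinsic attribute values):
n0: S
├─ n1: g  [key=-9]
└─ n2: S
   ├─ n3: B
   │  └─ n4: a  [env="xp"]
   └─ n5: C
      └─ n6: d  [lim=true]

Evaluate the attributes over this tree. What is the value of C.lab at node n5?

3

1. n1.key = -9  [terminal]
2. n3.off = -1  [-1]
3. n4.env = "xp"  [terminal]
4. n3.idx = 10  [B.off + 11]
5. n5.sig = 26  [B.idx + 16]
6. n5.tag = 17  [17]
7. n6.lim = true  [terminal]
8. n5.lab = 3  [(if d.lim then C.tag else C.sig) - 14]
9. n2.mk = 13  [13]
10. n2.live = 25  [B.idx + 15]
11. n0.mk = 25  [g.key + S₁.mk + 21]
12. n0.live = 24  [S₁.mk + g.key + 20]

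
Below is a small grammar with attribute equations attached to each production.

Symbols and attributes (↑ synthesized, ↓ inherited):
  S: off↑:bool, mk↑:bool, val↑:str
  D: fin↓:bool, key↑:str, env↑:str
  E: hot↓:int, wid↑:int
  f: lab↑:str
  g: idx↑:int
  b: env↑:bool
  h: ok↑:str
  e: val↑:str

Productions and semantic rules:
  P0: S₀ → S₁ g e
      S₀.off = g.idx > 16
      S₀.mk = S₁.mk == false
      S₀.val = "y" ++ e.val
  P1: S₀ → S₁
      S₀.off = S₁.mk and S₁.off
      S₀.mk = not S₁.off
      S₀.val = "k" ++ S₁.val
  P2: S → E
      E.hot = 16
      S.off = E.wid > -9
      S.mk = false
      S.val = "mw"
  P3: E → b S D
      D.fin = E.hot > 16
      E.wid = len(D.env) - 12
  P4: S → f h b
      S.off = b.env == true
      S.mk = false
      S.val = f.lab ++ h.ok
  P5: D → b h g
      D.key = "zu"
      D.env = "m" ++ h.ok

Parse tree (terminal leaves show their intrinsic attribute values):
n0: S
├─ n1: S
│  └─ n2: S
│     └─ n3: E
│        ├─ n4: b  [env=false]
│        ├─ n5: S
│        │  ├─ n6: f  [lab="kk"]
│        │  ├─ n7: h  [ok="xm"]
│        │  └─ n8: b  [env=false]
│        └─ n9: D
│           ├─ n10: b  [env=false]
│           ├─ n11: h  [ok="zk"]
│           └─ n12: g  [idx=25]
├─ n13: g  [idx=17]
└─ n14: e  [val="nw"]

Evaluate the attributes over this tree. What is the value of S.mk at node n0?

false

1. n3.hot = 16  [16]
2. n4.env = false  [terminal]
3. n6.lab = "kk"  [terminal]
4. n7.ok = "xm"  [terminal]
5. n8.env = false  [terminal]
6. n5.off = false  [b.env == true]
7. n5.mk = false  [false]
8. n5.val = "kkxm"  [f.lab ++ h.ok]
9. n9.fin = false  [E.hot > 16]
10. n10.env = false  [terminal]
11. n11.ok = "zk"  [terminal]
12. n12.idx = 25  [terminal]
13. n9.key = "zu"  ["zu"]
14. n9.env = "mzk"  ["m" ++ h.ok]
15. n3.wid = -9  [len(D.env) - 12]
16. n2.off = false  [E.wid > -9]
17. n2.mk = false  [false]
18. n2.val = "mw"  ["mw"]
19. n1.off = false  [S₁.mk and S₁.off]
20. n1.mk = true  [not S₁.off]
21. n1.val = "kmw"  ["k" ++ S₁.val]
22. n13.idx = 17  [terminal]
23. n14.val = "nw"  [terminal]
24. n0.off = true  [g.idx > 16]
25. n0.mk = false  [S₁.mk == false]
26. n0.val = "ynw"  ["y" ++ e.val]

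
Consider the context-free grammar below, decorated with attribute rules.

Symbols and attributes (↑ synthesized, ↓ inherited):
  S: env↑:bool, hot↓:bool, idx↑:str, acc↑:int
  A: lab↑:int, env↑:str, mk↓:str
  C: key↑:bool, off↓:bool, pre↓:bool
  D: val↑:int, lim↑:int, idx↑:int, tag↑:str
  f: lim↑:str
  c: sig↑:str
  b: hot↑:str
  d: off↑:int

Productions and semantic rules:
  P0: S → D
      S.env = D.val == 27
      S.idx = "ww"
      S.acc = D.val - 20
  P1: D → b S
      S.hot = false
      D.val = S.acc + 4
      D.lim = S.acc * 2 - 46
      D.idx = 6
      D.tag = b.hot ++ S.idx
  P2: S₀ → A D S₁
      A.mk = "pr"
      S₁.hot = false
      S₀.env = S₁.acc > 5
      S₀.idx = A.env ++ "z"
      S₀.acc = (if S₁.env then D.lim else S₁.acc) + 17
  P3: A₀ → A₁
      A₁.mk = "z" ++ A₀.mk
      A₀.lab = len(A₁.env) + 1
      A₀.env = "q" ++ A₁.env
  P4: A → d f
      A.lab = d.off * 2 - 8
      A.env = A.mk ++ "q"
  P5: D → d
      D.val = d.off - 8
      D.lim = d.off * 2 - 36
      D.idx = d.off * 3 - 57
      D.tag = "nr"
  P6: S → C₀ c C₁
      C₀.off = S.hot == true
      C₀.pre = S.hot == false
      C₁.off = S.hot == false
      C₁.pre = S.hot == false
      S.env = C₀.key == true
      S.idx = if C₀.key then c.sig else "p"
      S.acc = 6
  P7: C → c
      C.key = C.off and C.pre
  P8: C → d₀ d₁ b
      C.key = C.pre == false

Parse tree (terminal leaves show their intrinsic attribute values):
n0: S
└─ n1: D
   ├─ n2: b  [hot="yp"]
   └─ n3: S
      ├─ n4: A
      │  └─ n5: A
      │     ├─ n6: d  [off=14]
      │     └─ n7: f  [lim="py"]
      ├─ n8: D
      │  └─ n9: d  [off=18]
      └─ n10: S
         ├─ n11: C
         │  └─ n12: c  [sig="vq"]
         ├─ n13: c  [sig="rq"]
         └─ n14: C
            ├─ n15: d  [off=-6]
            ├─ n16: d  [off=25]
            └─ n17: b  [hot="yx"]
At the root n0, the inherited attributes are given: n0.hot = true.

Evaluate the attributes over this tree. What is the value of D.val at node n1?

1. n0.hot = true  [given at root]
2. n2.hot = "yp"  [terminal]
3. n3.hot = false  [false]
4. n4.mk = "pr"  ["pr"]
5. n5.mk = "zpr"  ["z" ++ A₀.mk]
6. n6.off = 14  [terminal]
7. n7.lim = "py"  [terminal]
8. n5.lab = 20  [d.off * 2 - 8]
9. n5.env = "zprq"  [A.mk ++ "q"]
10. n4.lab = 5  [len(A₁.env) + 1]
11. n4.env = "qzprq"  ["q" ++ A₁.env]
12. n9.off = 18  [terminal]
13. n8.val = 10  [d.off - 8]
14. n8.lim = 0  [d.off * 2 - 36]
15. n8.idx = -3  [d.off * 3 - 57]
16. n8.tag = "nr"  ["nr"]
17. n10.hot = false  [false]
18. n11.off = false  [S.hot == true]
19. n11.pre = true  [S.hot == false]
20. n12.sig = "vq"  [terminal]
21. n11.key = false  [C.off and C.pre]
22. n13.sig = "rq"  [terminal]
23. n14.off = true  [S.hot == false]
24. n14.pre = true  [S.hot == false]
25. n15.off = -6  [terminal]
26. n16.off = 25  [terminal]
27. n17.hot = "yx"  [terminal]
28. n14.key = false  [C.pre == false]
29. n10.env = false  [C₀.key == true]
30. n10.idx = "p"  [if C₀.key then c.sig else "p"]
31. n10.acc = 6  [6]
32. n3.env = true  [S₁.acc > 5]
33. n3.idx = "qzprqz"  [A.env ++ "z"]
34. n3.acc = 23  [(if S₁.env then D.lim else S₁.acc) + 17]
35. n1.val = 27  [S.acc + 4]
36. n1.lim = 0  [S.acc * 2 - 46]
37. n1.idx = 6  [6]
38. n1.tag = "ypqzprqz"  [b.hot ++ S.idx]
39. n0.env = true  [D.val == 27]
40. n0.idx = "ww"  ["ww"]
41. n0.acc = 7  [D.val - 20]

27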